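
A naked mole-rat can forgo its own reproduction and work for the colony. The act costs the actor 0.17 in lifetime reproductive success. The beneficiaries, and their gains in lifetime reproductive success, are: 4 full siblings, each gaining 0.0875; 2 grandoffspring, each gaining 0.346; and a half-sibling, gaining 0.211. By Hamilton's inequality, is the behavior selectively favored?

Hamilton's rule: the trait is favored when the sum of r·B over every recipient exceeds the actor's cost C.
r to a full sibling = 0.5 (full sibs share both parents — two paths of length 2: r = 2·(1/2)^2 = 1/2).
r to a grandoffspring = 1/4 (two parent–offspring links: r = (1/2)^2 = 1/4).
r to a half-sibling = 1/4 (half-sibs share one parent — one path of length 2: r = (1/2)^2 = 1/4).
Summing one r·B term per recipient: 4·0.5·0.0875 + 2·0.25·0.346 + 1·0.25·0.211 = 0.40075.
0.40075 > 0.17: the indirect benefit exceeds the cost.

Yes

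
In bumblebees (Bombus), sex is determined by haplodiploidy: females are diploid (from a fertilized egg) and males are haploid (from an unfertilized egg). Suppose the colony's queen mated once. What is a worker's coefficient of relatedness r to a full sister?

Haplodiploid full sisters inherit their father's entire haploid genome identically (contributing 1/2) and on average half of their mother's contribution (1/2 · 1/2 = 1/4); r = 1/2 + 1/4 = 3/4.

0.75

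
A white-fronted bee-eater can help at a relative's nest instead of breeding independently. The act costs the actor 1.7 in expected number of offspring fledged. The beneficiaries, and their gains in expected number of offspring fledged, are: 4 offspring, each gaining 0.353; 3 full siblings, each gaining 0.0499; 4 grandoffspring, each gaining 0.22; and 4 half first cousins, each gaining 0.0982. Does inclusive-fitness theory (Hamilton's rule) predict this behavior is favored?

No

Hamilton's rule: the trait is favored when the sum of r·B over every recipient exceeds the actor's cost C.
r to an offspring = 1/2 (one parent–offspring link: r = (1/2)^1 = 1/2).
r to a full sibling = 1/2 (full sibs share both parents — two paths of length 2: r = 2·(1/2)^2 = 1/2).
r to a grandoffspring = 1/4 (two parent–offspring links: r = (1/2)^2 = 1/4).
r to a half first cousin = 0.0625 (half first cousins share one grandparent — one path of length 4: r = (1/2)^4 = 1/16).
Summing one r·B term per recipient: 4·0.5·0.353 + 3·0.5·0.0499 + 4·0.25·0.22 + 4·0.0625·0.0982 = 1.0254.
1.0254 < 1.7: the indirect benefit is less than the cost.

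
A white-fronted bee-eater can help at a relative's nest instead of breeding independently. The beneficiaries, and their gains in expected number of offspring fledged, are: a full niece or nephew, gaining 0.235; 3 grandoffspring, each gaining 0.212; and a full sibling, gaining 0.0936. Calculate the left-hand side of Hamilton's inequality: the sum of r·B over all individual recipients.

r to a full niece or nephew = 1/4 (full aunt/uncle↔niece/nephew: two paths of length 3 through the shared grandparent pair: r = 2·(1/2)^3 = 1/4).
r to a grandoffspring = 0.25 (two parent–offspring links: r = (1/2)^2 = 1/4).
r to a full sibling = 1/2 (full sibs share both parents — two paths of length 2: r = 2·(1/2)^2 = 1/2).
Summing one r·B term per recipient: 1·0.25·0.235 + 3·0.25·0.212 + 1·0.5·0.0936 = 0.26455.

0.26455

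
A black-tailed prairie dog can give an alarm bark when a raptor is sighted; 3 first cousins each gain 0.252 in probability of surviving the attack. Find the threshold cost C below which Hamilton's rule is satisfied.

r to a first cousin = 0.125 (first cousins share one grandparent pair — two paths of length 4: r = 2·(1/2)^4 = 1/8).
Hamilton's rule: n·r·B > C, so the trait is favored while C < n·r·B = 3·0.125·0.252 = 0.0945.

0.0945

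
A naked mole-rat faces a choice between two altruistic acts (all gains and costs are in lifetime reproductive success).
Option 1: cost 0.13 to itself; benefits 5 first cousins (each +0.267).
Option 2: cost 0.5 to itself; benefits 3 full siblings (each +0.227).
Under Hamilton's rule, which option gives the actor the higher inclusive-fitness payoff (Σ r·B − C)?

Option 1: r to a first cousin = 0.125.
Option 1: Σ r·B − C = (5·0.125·0.267) − 0.13 = 0.036875.
Option 2: r to a full sibling = 0.5.
Option 2: Σ r·B − C = (3·0.5·0.227) − 0.5 = -0.1595.
Option 1 has the higher net inclusive-fitness payoff.

Option 1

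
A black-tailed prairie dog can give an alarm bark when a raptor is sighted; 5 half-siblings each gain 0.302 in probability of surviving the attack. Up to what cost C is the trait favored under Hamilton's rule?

r to a half-sibling = 1/4 (half-sibs share one parent — one path of length 2: r = (1/2)^2 = 1/4).
Hamilton's rule: n·r·B > C, so the trait is favored while C < n·r·B = 5·0.25·0.302 = 0.3775.

0.3775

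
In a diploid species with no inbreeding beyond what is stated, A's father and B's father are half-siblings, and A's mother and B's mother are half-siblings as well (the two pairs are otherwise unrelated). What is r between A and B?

Independent pedigree routes through distinct common ancestors add.
A and B are related in two ways: half first cousins through their fathers (r = 1/16) and half first cousins through their mothers (r = 1/16).
r = 1/16 + 1/16 = 0.125.

0.125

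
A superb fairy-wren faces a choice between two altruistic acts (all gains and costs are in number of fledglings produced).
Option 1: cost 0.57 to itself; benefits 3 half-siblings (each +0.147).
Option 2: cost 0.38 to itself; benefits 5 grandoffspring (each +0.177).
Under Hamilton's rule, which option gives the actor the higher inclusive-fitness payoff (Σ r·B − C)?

Option 1: r to a half-sibling = 0.25.
Option 1: Σ r·B − C = (3·0.25·0.147) − 0.57 = -0.45975.
Option 2: r to a grandoffspring = 0.25.
Option 2: Σ r·B − C = (5·0.25·0.177) − 0.38 = -0.15875.
Option 2 has the higher net inclusive-fitness payoff.

Option 2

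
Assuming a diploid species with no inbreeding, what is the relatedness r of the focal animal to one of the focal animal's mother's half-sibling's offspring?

Each parent–offspring link contributes a factor of 1/2, and independent paths through distinct common ancestors add.
Half first cousins share one grandparent — one path of length 4: r = (1/2)^4 = 1/16.

0.0625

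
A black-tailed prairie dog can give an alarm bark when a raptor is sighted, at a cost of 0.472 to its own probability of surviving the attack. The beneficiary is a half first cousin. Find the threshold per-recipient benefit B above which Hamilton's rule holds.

7.552

r to a half first cousin = 0.0625 (half first cousins share one grandparent — one path of length 4: r = (1/2)^4 = 1/16).
Hamilton's rule with n recipients of equal r: n·r·B > C, so B > C/(n·r) = 0.472/(1·0.0625) = 7.552.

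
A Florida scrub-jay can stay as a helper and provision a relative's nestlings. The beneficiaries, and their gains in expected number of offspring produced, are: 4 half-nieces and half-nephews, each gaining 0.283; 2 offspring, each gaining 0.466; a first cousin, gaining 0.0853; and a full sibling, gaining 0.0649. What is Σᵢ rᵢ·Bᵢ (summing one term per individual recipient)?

0.6506125

r to a half-niece or half-nephew = 0.125 (half-aunt/uncle↔niece/nephew: one path of length 3: r = (1/2)^3 = 1/8).
r to an offspring = 1/2 (one parent–offspring link: r = (1/2)^1 = 1/2).
r to a first cousin = 0.125 (first cousins share one grandparent pair — two paths of length 4: r = 2·(1/2)^4 = 1/8).
r to a full sibling = 0.5 (full sibs share both parents — two paths of length 2: r = 2·(1/2)^2 = 1/2).
Summing one r·B term per recipient: 4·0.125·0.283 + 2·0.5·0.466 + 1·0.125·0.0853 + 1·0.5·0.0649 = 0.6506125.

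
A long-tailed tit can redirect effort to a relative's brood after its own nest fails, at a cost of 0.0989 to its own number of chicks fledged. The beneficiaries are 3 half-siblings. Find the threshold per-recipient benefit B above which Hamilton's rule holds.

r to a half-sibling = 1/4 (half-sibs share one parent — one path of length 2: r = (1/2)^2 = 1/4).
Hamilton's rule with n recipients of equal r: n·r·B > C, so B > C/(n·r) = 0.0989/(3·0.25) = 0.1319.

0.1319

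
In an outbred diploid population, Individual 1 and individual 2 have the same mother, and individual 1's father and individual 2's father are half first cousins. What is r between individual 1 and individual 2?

With two independent routes of shared ancestry, r is the sum of the two contributions.
Individual 1 and individual 2 are related in two ways: half-sibs through their shared mother (r = 1/4) and half second cousins through their fathers (r = 1/64).
r = 1/4 + 1/64 = 0.265625.

0.265625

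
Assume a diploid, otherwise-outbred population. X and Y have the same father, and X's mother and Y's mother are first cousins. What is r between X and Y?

Independent pedigree routes through distinct common ancestors add.
X and Y are related in two ways: half-sibs through their shared father (r = 1/4) and second cousins through their mothers (r = 1/32).
r = 1/4 + 1/32 = 9/32 = 0.28125.

0.28125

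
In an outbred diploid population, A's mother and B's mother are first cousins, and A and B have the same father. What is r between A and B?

Relatedness sums over independent paths through distinct common ancestors.
A and B are related in two ways: second cousins through their mothers (r = 1/32) and half-sibs through their shared father (r = 1/4).
r = 1/32 + 1/4 = 0.28125.

0.28125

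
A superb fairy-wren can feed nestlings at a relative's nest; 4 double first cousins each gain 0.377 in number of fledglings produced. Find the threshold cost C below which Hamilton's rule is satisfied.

r to a double first cousin = 0.25 (double first cousins share both grandparent pairs — four paths of length 4: r = 4·(1/2)^4 = 1/4).
Hamilton's rule: n·r·B > C, so the trait is favored while C < n·r·B = 4·0.25·0.377 = 0.377.

0.377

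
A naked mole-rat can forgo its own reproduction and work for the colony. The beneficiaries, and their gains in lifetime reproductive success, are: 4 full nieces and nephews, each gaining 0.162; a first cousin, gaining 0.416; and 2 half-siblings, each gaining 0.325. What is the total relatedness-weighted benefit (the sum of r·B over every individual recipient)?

r to a full niece or nephew = 1/4 (full aunt/uncle↔niece/nephew: two paths of length 3 through the shared grandparent pair: r = 2·(1/2)^3 = 1/4).
r to a first cousin = 1/8 (first cousins share one grandparent pair — two paths of length 4: r = 2·(1/2)^4 = 1/8).
r to a half-sibling = 1/4 (half-sibs share one parent — one path of length 2: r = (1/2)^2 = 1/4).
Summing one r·B term per recipient: 4·0.25·0.162 + 1·0.125·0.416 + 2·0.25·0.325 = 0.3765.

0.3765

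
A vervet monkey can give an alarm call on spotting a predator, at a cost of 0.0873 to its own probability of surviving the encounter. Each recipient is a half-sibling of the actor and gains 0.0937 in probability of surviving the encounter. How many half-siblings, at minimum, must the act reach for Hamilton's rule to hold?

r to a half-sibling = 0.25 (half-sibs share one parent — one path of length 2: r = (1/2)^2 = 1/4).
Hamilton's rule: n·r·B > C  ⇒  n > C/(r·B) = 0.0873/(0.25·0.0937) = 3.727.
The smallest integer exceeding 3.727 is 4.

4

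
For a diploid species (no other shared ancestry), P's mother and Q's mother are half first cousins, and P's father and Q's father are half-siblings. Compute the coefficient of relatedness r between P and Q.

Relatedness sums over independent paths through distinct common ancestors.
P and Q are related in two ways: half second cousins through their mothers (r = 1/64) and half first cousins through their fathers (r = 1/16).
r = 1/64 + 1/16 = 0.078125.

0.078125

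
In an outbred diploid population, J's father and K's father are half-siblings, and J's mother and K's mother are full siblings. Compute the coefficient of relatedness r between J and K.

With two independent routes of shared ancestry, r is the sum of the two contributions.
J and K are related in two ways: half first cousins through their fathers (r = 1/16) and first cousins through their mothers (r = 1/8).
r = 1/16 + 1/8 = 0.1875.

0.1875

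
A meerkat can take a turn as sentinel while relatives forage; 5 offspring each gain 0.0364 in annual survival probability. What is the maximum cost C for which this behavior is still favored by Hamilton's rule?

r to an offspring = 0.5 (one parent–offspring link: r = (1/2)^1 = 1/2).
Hamilton's rule: n·r·B > C, so the trait is favored while C < n·r·B = 5·0.5·0.0364 = 0.091.

0.091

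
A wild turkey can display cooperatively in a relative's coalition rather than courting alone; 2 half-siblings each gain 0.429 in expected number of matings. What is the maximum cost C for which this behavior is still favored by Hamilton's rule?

r to a half-sibling = 1/4 (half-sibs share one parent — one path of length 2: r = (1/2)^2 = 1/4).
Hamilton's rule: n·r·B > C, so the trait is favored while C < n·r·B = 2·0.25·0.429 = 0.2145.

0.2145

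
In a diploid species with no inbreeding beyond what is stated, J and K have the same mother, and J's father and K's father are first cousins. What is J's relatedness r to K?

Independent pedigree routes through distinct common ancestors add.
J and K are related in two ways: half-sibs through their shared mother (r = 1/4) and second cousins through their fathers (r = 1/32).
r = 1/4 + 1/32 = 0.28125.

0.28125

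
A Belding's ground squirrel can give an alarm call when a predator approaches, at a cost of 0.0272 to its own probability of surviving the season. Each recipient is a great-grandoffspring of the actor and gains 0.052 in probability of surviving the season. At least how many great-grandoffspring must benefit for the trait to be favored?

r to a great-grandoffspring = 0.125 (three parent–offspring links: r = (1/2)^3 = 1/8).
Hamilton's rule: n·r·B > C  ⇒  n > C/(r·B) = 0.0272/(0.125·0.052) = 4.185.
The smallest integer exceeding 4.185 is 5.

5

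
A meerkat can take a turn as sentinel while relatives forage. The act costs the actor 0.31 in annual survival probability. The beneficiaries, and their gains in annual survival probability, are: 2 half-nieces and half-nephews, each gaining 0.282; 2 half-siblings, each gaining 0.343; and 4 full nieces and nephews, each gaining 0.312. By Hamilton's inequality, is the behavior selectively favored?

Yes

Hamilton's rule: the trait is favored when the sum of r·B over every recipient exceeds the actor's cost C.
r to a half-niece or half-nephew = 0.125 (half-aunt/uncle↔niece/nephew: one path of length 3: r = (1/2)^3 = 1/8).
r to a half-sibling = 1/4 (half-sibs share one parent — one path of length 2: r = (1/2)^2 = 1/4).
r to a full niece or nephew = 1/4 (full aunt/uncle↔niece/nephew: two paths of length 3 through the shared grandparent pair: r = 2·(1/2)^3 = 1/4).
Summing one r·B term per recipient: 2·0.125·0.282 + 2·0.25·0.343 + 4·0.25·0.312 = 0.554.
0.554 > 0.31: the indirect benefit exceeds the cost.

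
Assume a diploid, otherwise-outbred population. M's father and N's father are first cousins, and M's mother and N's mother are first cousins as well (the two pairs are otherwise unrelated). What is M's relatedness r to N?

0.0625

Wright's path rule: contributions from independent ancestry routes add.
M and N are related in two ways: second cousins through their fathers (r = 1/32) and second cousins through their mothers (r = 1/32).
r = 1/32 + 1/32 = 1/16 = 0.0625.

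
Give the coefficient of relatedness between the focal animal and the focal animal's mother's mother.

Each parent–offspring link contributes a factor of 1/2, and independent paths through distinct common ancestors add.
Two parent–offspring links: r = (1/2)^2 = 1/4.

0.25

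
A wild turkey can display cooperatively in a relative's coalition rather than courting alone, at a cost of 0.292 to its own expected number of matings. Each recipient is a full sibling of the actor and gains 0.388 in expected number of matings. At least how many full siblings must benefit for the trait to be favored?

r to a full sibling = 0.5 (full sibs share both parents — two paths of length 2: r = 2·(1/2)^2 = 1/2).
Hamilton's rule: n·r·B > C  ⇒  n > C/(r·B) = 0.292/(0.5·0.388) = 1.505.
The smallest integer exceeding 1.505 is 2.

2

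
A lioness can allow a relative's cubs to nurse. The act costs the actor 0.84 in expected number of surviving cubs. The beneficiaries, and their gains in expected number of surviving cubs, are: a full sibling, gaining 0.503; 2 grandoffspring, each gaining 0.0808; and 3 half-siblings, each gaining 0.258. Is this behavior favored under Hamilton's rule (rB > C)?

Hamilton's rule: the trait is favored when the sum of r·B over every recipient exceeds the actor's cost C.
r to a full sibling = 1/2 (full sibs share both parents — two paths of length 2: r = 2·(1/2)^2 = 1/2).
r to a grandoffspring = 1/4 (two parent–offspring links: r = (1/2)^2 = 1/4).
r to a half-sibling = 1/4 (half-sibs share one parent — one path of length 2: r = (1/2)^2 = 1/4).
Summing one r·B term per recipient: 1·0.5·0.503 + 2·0.25·0.0808 + 3·0.25·0.258 = 0.4854.
0.4854 < 0.84: the indirect benefit is less than the cost.

No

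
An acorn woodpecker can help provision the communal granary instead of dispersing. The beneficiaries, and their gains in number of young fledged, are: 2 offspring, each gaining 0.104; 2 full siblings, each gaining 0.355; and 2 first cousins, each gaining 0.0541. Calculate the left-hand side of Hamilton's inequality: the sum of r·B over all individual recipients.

0.472525

r to an offspring = 0.5 (one parent–offspring link: r = (1/2)^1 = 1/2).
r to a full sibling = 1/2 (full sibs share both parents — two paths of length 2: r = 2·(1/2)^2 = 1/2).
r to a first cousin = 0.125 (first cousins share one grandparent pair — two paths of length 4: r = 2·(1/2)^4 = 1/8).
Summing one r·B term per recipient: 2·0.5·0.104 + 2·0.5·0.355 + 2·0.125·0.0541 = 0.472525.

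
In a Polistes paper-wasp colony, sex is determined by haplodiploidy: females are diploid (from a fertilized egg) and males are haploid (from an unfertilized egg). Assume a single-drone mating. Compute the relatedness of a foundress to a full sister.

Haplodiploid full sisters inherit their father's entire haploid genome identically (contributing 1/2) and on average half of their mother's contribution (1/2 · 1/2 = 1/4); r = 1/2 + 1/4 = 3/4.

0.75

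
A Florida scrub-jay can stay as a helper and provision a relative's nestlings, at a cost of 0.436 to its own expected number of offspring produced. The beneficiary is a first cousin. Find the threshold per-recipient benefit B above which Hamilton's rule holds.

3.488

r to a first cousin = 1/8 (first cousins share one grandparent pair — two paths of length 4: r = 2·(1/2)^4 = 1/8).
Hamilton's rule with n recipients of equal r: n·r·B > C, so B > C/(n·r) = 0.436/(1·0.125) = 3.488.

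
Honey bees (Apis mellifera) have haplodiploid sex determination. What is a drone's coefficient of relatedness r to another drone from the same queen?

Haploid brothers each carry a random half of the queen's diploid genome, so on average they share half: r = 1/2.

0.5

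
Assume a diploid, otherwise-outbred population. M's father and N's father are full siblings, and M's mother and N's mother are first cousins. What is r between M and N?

0.15625

Relatedness sums over independent paths through distinct common ancestors.
M and N are related in two ways: first cousins through their fathers (r = 1/8) and second cousins through their mothers (r = 1/32).
r = 1/8 + 1/32 = 5/32 = 0.15625.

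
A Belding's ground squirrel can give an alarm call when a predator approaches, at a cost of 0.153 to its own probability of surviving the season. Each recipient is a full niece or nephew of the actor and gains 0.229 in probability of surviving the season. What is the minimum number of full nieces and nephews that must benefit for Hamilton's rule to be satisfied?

r to a full niece or nephew = 0.25 (full aunt/uncle↔niece/nephew: two paths of length 3 through the shared grandparent pair: r = 2·(1/2)^3 = 1/4).
Hamilton's rule: n·r·B > C  ⇒  n > C/(r·B) = 0.153/(0.25·0.229) = 2.672.
The smallest integer exceeding 2.672 is 3.

3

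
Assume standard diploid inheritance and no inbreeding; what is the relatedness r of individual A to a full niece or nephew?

Each parent–offspring link contributes a factor of 1/2, and independent paths through distinct common ancestors add.
Full aunt/uncle↔niece/nephew: two paths of length 3 through the shared grandparent pair: r = 2·(1/2)^3 = 1/4.

0.25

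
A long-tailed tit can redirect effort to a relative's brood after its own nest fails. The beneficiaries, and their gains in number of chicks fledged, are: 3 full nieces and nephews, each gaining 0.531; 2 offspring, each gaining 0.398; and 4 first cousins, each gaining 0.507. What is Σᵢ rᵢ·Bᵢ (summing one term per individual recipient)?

r to a full niece or nephew = 1/4 (full aunt/uncle↔niece/nephew: two paths of length 3 through the shared grandparent pair: r = 2·(1/2)^3 = 1/4).
r to an offspring = 1/2 (one parent–offspring link: r = (1/2)^1 = 1/2).
r to a first cousin = 1/8 (first cousins share one grandparent pair — two paths of length 4: r = 2·(1/2)^4 = 1/8).
Summing one r·B term per recipient: 3·0.25·0.531 + 2·0.5·0.398 + 4·0.125·0.507 = 1.04975.

1.04975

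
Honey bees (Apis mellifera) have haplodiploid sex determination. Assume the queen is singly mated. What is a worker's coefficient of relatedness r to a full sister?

Haplodiploid full sisters inherit their father's entire haploid genome identically (contributing 1/2) and on average half of their mother's contribution (1/2 · 1/2 = 1/4); r = 1/2 + 1/4 = 3/4.

0.75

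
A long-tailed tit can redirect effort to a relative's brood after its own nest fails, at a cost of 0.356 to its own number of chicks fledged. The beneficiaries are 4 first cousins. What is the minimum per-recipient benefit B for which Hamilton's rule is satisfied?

0.712

r to a first cousin = 1/8 (first cousins share one grandparent pair — two paths of length 4: r = 2·(1/2)^4 = 1/8).
Hamilton's rule with n recipients of equal r: n·r·B > C, so B > C/(n·r) = 0.356/(4·0.125) = 0.712.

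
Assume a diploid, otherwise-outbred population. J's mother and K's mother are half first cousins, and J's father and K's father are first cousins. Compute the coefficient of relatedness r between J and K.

Wright's path rule: contributions from independent ancestry routes add.
J and K are related in two ways: half second cousins through their mothers (r = 1/64) and second cousins through their fathers (r = 1/32).
r = 1/64 + 1/32 = 3/64 = 0.046875.

0.046875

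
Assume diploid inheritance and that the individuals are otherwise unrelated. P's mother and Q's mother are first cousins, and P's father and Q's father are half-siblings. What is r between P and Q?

Wright's path rule: contributions from independent ancestry routes add.
P and Q are related in two ways: second cousins through their mothers (r = 1/32) and half first cousins through their fathers (r = 1/16).
r = 1/32 + 1/16 = 0.09375.

0.09375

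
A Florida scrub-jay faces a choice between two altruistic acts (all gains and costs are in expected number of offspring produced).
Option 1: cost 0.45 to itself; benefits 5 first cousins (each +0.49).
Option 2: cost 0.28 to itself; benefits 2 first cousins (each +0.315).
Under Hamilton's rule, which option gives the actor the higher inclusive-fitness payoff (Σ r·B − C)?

Option 1

Option 1: r to a first cousin = 0.125.
Option 1: Σ r·B − C = (5·0.125·0.49) − 0.45 = -0.14375.
Option 2: r to a first cousin = 0.125.
Option 2: Σ r·B − C = (2·0.125·0.315) − 0.28 = -0.20125.
Option 1 has the higher net inclusive-fitness payoff.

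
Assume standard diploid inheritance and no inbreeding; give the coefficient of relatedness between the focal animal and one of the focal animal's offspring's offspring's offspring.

Each parent–offspring link contributes a factor of 1/2, and independent paths through distinct common ancestors add.
Three parent–offspring links: r = (1/2)^3 = 1/8.

0.125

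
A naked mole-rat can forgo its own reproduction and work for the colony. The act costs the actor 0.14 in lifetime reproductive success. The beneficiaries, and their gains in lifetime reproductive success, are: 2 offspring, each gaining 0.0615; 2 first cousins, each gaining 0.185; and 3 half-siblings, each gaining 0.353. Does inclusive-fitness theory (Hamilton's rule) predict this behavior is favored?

Hamilton's rule: the trait is favored when the sum of r·B over every recipient exceeds the actor's cost C.
r to an offspring = 1/2 (one parent–offspring link: r = (1/2)^1 = 1/2).
r to a first cousin = 1/8 (first cousins share one grandparent pair — two paths of length 4: r = 2·(1/2)^4 = 1/8).
r to a half-sibling = 0.25 (half-sibs share one parent — one path of length 2: r = (1/2)^2 = 1/4).
Summing one r·B term per recipient: 2·0.5·0.0615 + 2·0.125·0.185 + 3·0.25·0.353 = 0.3725.
0.3725 > 0.14: the indirect benefit exceeds the cost.

Yes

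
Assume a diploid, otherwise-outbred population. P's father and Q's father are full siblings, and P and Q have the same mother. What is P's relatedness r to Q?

Wright's path rule: contributions from independent ancestry routes add.
P and Q are related in two ways: first cousins through their fathers (r = 1/8) and half-sibs through their shared mother (r = 1/4).
r = 1/8 + 1/4 = 3/8 = 0.375.

0.375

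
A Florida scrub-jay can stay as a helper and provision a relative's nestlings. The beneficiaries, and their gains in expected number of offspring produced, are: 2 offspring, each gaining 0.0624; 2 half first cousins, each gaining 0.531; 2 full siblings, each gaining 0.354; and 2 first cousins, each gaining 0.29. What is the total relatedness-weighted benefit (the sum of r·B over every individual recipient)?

r to an offspring = 1/2 (one parent–offspring link: r = (1/2)^1 = 1/2).
r to a half first cousin = 1/16 (half first cousins share one grandparent — one path of length 4: r = (1/2)^4 = 1/16).
r to a full sibling = 0.5 (full sibs share both parents — two paths of length 2: r = 2·(1/2)^2 = 1/2).
r to a first cousin = 1/8 (first cousins share one grandparent pair — two paths of length 4: r = 2·(1/2)^4 = 1/8).
Summing one r·B term per recipient: 2·0.5·0.0624 + 2·0.0625·0.531 + 2·0.5·0.354 + 2·0.125·0.29 = 0.555275.

0.555275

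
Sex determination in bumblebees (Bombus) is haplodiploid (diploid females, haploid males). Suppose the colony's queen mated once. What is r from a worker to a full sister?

Haplodiploid full sisters inherit their father's entire haploid genome identically (contributing 1/2) and on average half of their mother's contribution (1/2 · 1/2 = 1/4); r = 1/2 + 1/4 = 3/4.

0.75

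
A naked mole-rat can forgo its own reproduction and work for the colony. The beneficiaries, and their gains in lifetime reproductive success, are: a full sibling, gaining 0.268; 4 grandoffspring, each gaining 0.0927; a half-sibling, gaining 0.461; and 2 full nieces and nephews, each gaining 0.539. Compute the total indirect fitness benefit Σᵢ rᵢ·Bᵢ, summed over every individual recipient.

r to a full sibling = 0.5 (full sibs share both parents — two paths of length 2: r = 2·(1/2)^2 = 1/2).
r to a grandoffspring = 1/4 (two parent–offspring links: r = (1/2)^2 = 1/4).
r to a half-sibling = 1/4 (half-sibs share one parent — one path of length 2: r = (1/2)^2 = 1/4).
r to a full niece or nephew = 1/4 (full aunt/uncle↔niece/nephew: two paths of length 3 through the shared grandparent pair: r = 2·(1/2)^3 = 1/4).
Summing one r·B term per recipient: 1·0.5·0.268 + 4·0.25·0.0927 + 1·0.25·0.461 + 2·0.25·0.539 = 0.61145.

0.61145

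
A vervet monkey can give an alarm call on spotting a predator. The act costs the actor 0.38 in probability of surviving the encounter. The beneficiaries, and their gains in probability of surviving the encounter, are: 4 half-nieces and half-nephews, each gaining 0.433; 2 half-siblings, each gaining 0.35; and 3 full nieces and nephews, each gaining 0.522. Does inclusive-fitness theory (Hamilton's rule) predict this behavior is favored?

Yes

Hamilton's rule: the trait is favored when the sum of r·B over every recipient exceeds the actor's cost C.
r to a half-niece or half-nephew = 1/8 (half-aunt/uncle↔niece/nephew: one path of length 3: r = (1/2)^3 = 1/8).
r to a half-sibling = 0.25 (half-sibs share one parent — one path of length 2: r = (1/2)^2 = 1/4).
r to a full niece or nephew = 1/4 (full aunt/uncle↔niece/nephew: two paths of length 3 through the shared grandparent pair: r = 2·(1/2)^3 = 1/4).
Summing one r·B term per recipient: 4·0.125·0.433 + 2·0.25·0.35 + 3·0.25·0.522 = 0.783.
0.783 > 0.38: the indirect benefit exceeds the cost.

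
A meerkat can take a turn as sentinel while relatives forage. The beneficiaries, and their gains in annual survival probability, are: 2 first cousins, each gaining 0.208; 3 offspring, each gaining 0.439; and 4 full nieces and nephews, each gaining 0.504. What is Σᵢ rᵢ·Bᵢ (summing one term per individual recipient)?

1.2145

r to a first cousin = 0.125 (first cousins share one grandparent pair — two paths of length 4: r = 2·(1/2)^4 = 1/8).
r to an offspring = 0.5 (one parent–offspring link: r = (1/2)^1 = 1/2).
r to a full niece or nephew = 1/4 (full aunt/uncle↔niece/nephew: two paths of length 3 through the shared grandparent pair: r = 2·(1/2)^3 = 1/4).
Summing one r·B term per recipient: 2·0.125·0.208 + 3·0.5·0.439 + 4·0.25·0.504 = 1.2145.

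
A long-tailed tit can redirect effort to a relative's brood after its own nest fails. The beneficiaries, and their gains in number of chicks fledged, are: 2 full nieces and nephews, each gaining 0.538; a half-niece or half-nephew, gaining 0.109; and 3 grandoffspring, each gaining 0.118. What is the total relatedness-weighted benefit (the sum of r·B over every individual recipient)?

r to a full niece or nephew = 0.25 (full aunt/uncle↔niece/nephew: two paths of length 3 through the shared grandparent pair: r = 2·(1/2)^3 = 1/4).
r to a half-niece or half-nephew = 0.125 (half-aunt/uncle↔niece/nephew: one path of length 3: r = (1/2)^3 = 1/8).
r to a grandoffspring = 1/4 (two parent–offspring links: r = (1/2)^2 = 1/4).
Summing one r·B term per recipient: 2·0.25·0.538 + 1·0.125·0.109 + 3·0.25·0.118 = 0.371125.

0.371125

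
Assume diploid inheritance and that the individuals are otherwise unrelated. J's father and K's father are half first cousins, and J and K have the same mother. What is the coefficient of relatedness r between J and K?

0.265625

Relatedness sums over independent paths through distinct common ancestors.
J and K are related in two ways: half second cousins through their fathers (r = 1/64) and half-sibs through their shared mother (r = 1/4).
r = 1/64 + 1/4 = 0.265625.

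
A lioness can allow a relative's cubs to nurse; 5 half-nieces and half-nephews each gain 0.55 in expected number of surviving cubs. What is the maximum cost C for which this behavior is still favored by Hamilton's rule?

0.34375

r to a half-niece or half-nephew = 0.125 (half-aunt/uncle↔niece/nephew: one path of length 3: r = (1/2)^3 = 1/8).
Hamilton's rule: n·r·B > C, so the trait is favored while C < n·r·B = 5·0.125·0.55 = 0.34375.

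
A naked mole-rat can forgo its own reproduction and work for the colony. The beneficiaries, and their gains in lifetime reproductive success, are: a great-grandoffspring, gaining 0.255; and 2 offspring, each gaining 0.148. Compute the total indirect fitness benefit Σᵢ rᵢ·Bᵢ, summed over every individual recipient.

r to a great-grandoffspring = 1/8 (three parent–offspring links: r = (1/2)^3 = 1/8).
r to an offspring = 0.5 (one parent–offspring link: r = (1/2)^1 = 1/2).
Summing one r·B term per recipient: 1·0.125·0.255 + 2·0.5·0.148 = 0.179875.

0.179875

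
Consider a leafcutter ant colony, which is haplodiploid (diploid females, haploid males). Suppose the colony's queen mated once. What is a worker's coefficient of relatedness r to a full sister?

0.75

Haplodiploid full sisters inherit their father's entire haploid genome identically (contributing 1/2) and on average half of their mother's contribution (1/2 · 1/2 = 1/4); r = 1/2 + 1/4 = 3/4.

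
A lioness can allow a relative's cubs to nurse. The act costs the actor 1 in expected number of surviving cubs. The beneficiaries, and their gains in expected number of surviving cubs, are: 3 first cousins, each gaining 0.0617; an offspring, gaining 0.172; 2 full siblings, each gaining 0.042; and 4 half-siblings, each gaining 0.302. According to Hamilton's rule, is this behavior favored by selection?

Hamilton's rule: the trait is favored when the sum of r·B over every recipient exceeds the actor's cost C.
r to a first cousin = 1/8 (first cousins share one grandparent pair — two paths of length 4: r = 2·(1/2)^4 = 1/8).
r to an offspring = 1/2 (one parent–offspring link: r = (1/2)^1 = 1/2).
r to a full sibling = 1/2 (full sibs share both parents — two paths of length 2: r = 2·(1/2)^2 = 1/2).
r to a half-sibling = 1/4 (half-sibs share one parent — one path of length 2: r = (1/2)^2 = 1/4).
Summing one r·B term per recipient: 3·0.125·0.0617 + 1·0.5·0.172 + 2·0.5·0.042 + 4·0.25·0.302 = 0.4531375.
0.4531375 < 1: the indirect benefit is less than the cost.

No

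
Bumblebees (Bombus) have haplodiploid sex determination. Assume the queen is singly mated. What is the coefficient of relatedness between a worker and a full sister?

Haplodiploid full sisters inherit their father's entire haploid genome identically (contributing 1/2) and on average half of their mother's contribution (1/2 · 1/2 = 1/4); r = 1/2 + 1/4 = 3/4.

0.75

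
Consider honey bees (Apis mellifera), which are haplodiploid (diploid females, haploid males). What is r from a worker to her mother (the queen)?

One meiotic link between diploid queen and diploid daughter: r = 1/2.

0.5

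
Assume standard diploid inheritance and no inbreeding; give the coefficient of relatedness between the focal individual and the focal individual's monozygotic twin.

1

Each parent–offspring link contributes a factor of 1/2, and independent paths through distinct common ancestors add.
Monozygotic twins share every allele identical by descent: r = 1.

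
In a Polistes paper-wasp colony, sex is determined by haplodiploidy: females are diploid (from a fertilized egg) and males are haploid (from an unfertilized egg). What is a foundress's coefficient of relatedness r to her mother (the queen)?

0.5

One meiotic link between diploid queen and diploid daughter: r = 1/2.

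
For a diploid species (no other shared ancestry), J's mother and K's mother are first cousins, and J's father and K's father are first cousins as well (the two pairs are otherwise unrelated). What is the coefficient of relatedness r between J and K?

Wright's path rule: contributions from independent ancestry routes add.
J and K are related in two ways: second cousins through their mothers (r = 1/32) and second cousins through their fathers (r = 1/32).
r = 1/32 + 1/32 = 1/16 = 0.0625.

0.0625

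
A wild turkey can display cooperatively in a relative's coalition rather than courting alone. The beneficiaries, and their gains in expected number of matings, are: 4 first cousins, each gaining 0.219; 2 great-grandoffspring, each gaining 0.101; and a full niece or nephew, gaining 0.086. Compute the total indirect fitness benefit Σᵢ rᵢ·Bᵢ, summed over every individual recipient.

0.15625

r to a first cousin = 1/8 (first cousins share one grandparent pair — two paths of length 4: r = 2·(1/2)^4 = 1/8).
r to a great-grandoffspring = 0.125 (three parent–offspring links: r = (1/2)^3 = 1/8).
r to a full niece or nephew = 1/4 (full aunt/uncle↔niece/nephew: two paths of length 3 through the shared grandparent pair: r = 2·(1/2)^3 = 1/4).
Summing one r·B term per recipient: 4·0.125·0.219 + 2·0.125·0.101 + 1·0.25·0.086 = 0.15625.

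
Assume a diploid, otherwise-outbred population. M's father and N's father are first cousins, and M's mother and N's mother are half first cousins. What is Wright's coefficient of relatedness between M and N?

0.046875

With two independent routes of shared ancestry, r is the sum of the two contributions.
M and N are related in two ways: second cousins through their fathers (r = 1/32) and half second cousins through their mothers (r = 1/64).
r = 1/32 + 1/64 = 3/64 = 0.046875.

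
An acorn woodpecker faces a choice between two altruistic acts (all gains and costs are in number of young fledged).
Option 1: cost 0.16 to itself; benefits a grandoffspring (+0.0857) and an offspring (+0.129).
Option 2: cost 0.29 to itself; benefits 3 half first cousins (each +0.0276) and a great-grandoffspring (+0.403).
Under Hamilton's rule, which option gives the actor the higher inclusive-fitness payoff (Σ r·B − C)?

Option 1: r to a grandoffspring = 0.25.
Option 1: r to an offspring = 0.5.
Option 1: Σ r·B − C = (1·0.25·0.0857 + 1·0.5·0.129) − 0.16 = -0.074075.
Option 2: r to a half first cousin = 0.0625.
Option 2: r to a great-grandoffspring = 0.125.
Option 2: Σ r·B − C = (3·0.0625·0.0276 + 1·0.125·0.403) − 0.29 = -0.23445.
Option 1 has the higher net inclusive-fitness payoff.

Option 1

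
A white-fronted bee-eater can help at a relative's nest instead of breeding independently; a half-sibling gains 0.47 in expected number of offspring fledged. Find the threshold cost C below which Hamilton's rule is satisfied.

0.1175

r to a half-sibling = 1/4 (half-sibs share one parent — one path of length 2: r = (1/2)^2 = 1/4).
Hamilton's rule: n·r·B > C, so the trait is favored while C < n·r·B = 1·0.25·0.47 = 0.1175.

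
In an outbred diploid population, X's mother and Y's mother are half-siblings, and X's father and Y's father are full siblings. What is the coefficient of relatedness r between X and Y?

0.1875

Wright's path rule: contributions from independent ancestry routes add.
X and Y are related in two ways: half first cousins through their mothers (r = 1/16) and first cousins through their fathers (r = 1/8).
r = 1/16 + 1/8 = 0.1875.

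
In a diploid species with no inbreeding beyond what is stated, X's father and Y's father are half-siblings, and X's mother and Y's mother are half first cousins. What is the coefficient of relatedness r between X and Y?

Relatedness sums over independent paths through distinct common ancestors.
X and Y are related in two ways: half first cousins through their fathers (r = 1/16) and half second cousins through their mothers (r = 1/64).
r = 1/16 + 1/64 = 5/64 = 0.078125.

0.078125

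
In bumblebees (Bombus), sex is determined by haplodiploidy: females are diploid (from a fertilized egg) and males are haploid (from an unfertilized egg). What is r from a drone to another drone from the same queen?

Haploid brothers each carry a random half of the queen's diploid genome, so on average they share half: r = 1/2.

0.5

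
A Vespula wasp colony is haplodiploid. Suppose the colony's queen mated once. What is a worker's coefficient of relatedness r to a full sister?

0.75

Haplodiploid full sisters inherit their father's entire haploid genome identically (contributing 1/2) and on average half of their mother's contribution (1/2 · 1/2 = 1/4); r = 1/2 + 1/4 = 3/4.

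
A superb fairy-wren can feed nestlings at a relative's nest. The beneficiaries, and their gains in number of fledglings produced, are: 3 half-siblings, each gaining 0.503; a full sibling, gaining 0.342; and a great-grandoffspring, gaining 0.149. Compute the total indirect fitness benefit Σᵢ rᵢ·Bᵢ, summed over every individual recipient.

r to a half-sibling = 0.25 (half-sibs share one parent — one path of length 2: r = (1/2)^2 = 1/4).
r to a full sibling = 0.5 (full sibs share both parents — two paths of length 2: r = 2·(1/2)^2 = 1/2).
r to a great-grandoffspring = 0.125 (three parent–offspring links: r = (1/2)^3 = 1/8).
Summing one r·B term per recipient: 3·0.25·0.503 + 1·0.5·0.342 + 1·0.125·0.149 = 0.566875.

0.566875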